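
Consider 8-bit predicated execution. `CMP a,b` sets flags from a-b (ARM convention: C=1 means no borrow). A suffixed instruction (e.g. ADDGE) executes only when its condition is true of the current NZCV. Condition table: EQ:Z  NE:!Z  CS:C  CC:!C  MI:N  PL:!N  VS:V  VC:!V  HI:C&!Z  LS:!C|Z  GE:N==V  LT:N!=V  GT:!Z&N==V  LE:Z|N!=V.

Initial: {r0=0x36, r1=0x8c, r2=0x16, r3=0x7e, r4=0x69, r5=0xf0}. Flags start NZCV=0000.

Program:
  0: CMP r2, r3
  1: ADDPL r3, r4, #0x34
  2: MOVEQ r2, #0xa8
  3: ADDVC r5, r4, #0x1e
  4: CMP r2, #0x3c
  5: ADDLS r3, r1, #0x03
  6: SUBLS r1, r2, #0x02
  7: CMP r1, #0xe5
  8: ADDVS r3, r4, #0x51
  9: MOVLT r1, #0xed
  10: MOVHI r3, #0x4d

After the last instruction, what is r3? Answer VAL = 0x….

[0] flags=1000 → (cmp)
[1] flags=1000 PL?F → skip
[2] flags=1000 EQ?F → skip
[3] flags=1000 VC?T → r5=0x87
[4] flags=1000 → (cmp)
[5] flags=1000 LS?T → r3=0x8f
[6] flags=1000 LS?T → r1=0x14
[7] flags=0000 → (cmp)
[8] flags=0000 VS?F → skip
[9] flags=0000 LT?F → skip
[10] flags=0000 HI?F → skip

VAL = 0x8f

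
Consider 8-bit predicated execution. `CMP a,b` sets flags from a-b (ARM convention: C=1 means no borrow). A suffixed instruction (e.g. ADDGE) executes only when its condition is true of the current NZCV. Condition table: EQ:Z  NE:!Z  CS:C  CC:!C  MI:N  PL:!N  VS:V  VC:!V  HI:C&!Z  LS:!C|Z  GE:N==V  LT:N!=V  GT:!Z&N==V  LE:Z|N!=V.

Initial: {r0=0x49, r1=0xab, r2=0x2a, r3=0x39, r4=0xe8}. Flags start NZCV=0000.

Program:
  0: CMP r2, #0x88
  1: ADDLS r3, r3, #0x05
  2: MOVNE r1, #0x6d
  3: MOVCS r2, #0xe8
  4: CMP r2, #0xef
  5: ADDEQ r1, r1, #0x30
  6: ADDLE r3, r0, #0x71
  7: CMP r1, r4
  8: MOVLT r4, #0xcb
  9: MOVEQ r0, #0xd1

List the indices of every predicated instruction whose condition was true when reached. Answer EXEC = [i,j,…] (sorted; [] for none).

[0] flags=1001 → (cmp)
[1] flags=1001 LS?T → r3=0x3e
[2] flags=1001 NE?T → r1=0x6d
[3] flags=1001 CS?F → skip
[4] flags=0000 → (cmp)
[5] flags=0000 EQ?F → skip
[6] flags=0000 LE?F → skip
[7] flags=1001 → (cmp)
[8] flags=1001 LT?F → skip
[9] flags=1001 EQ?F → skip

EXEC = [1,2]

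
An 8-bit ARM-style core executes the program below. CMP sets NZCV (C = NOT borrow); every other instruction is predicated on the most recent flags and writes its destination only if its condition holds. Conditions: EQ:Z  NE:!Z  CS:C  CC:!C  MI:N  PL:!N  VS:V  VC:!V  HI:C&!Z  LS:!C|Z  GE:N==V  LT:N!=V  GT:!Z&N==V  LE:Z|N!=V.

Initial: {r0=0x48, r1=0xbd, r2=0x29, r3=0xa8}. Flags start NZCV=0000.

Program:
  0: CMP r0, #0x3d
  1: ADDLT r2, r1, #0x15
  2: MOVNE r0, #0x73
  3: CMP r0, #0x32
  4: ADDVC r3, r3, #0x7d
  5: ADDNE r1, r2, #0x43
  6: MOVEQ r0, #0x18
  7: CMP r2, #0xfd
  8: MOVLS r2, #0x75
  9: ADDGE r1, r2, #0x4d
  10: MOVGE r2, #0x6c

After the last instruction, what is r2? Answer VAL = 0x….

VAL = 0x6c

0: ✓ CMP  NZCV=0010
1: · ADDLT
2: ✓ MOVNE  r0←0x73
3: ✓ CMP  NZCV=0010
4: ✓ ADDVC  r3←0x25
5: ✓ ADDNE  r1←0x6c
6: · MOVEQ
7: ✓ CMP  NZCV=0000
8: ✓ MOVLS  r2←0x75
9: ✓ ADDGE  r1←0xc2
10: ✓ MOVGE  r2←0x6c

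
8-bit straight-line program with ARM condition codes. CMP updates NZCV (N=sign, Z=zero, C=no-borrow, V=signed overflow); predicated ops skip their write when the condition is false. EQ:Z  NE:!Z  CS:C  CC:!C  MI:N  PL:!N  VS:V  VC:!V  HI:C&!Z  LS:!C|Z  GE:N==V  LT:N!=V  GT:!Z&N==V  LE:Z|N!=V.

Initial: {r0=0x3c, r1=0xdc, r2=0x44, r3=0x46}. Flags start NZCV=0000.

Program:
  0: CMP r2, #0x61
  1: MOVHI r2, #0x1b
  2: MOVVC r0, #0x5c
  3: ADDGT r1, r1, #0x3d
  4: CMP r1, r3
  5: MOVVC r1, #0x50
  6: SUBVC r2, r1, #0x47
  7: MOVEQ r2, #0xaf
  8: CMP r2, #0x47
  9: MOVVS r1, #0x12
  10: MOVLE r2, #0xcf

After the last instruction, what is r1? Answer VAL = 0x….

VAL = 0x50

[0] flags=1000 → (cmp)
[1] flags=1000 HI?F → skip
[2] flags=1000 VC?T → r0=0x5c
[3] flags=1000 GT?F → skip
[4] flags=1010 → (cmp)
[5] flags=1010 VC?T → r1=0x50
[6] flags=1010 VC?T → r2=0x09
[7] flags=1010 EQ?F → skip
[8] flags=1000 → (cmp)
[9] flags=1000 VS?F → skip
[10] flags=1000 LE?T → r2=0xcf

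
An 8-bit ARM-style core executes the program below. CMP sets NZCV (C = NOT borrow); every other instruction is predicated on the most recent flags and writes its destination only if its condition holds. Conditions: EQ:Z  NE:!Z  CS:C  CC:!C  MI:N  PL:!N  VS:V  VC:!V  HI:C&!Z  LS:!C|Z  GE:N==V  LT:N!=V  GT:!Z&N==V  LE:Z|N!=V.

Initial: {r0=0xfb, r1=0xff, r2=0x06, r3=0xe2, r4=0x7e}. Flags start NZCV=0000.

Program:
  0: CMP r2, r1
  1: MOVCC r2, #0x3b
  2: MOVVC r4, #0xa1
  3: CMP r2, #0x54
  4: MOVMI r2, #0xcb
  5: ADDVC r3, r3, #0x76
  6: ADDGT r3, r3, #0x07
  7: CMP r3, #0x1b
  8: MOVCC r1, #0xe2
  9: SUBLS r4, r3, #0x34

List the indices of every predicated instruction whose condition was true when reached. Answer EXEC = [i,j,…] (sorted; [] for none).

EXEC = [1,2,4,5]

0: ✓ CMP  NZCV=0000
1: ✓ MOVCC  r2←0x3b
2: ✓ MOVVC  r4←0xa1
3: ✓ CMP  NZCV=1000
4: ✓ MOVMI  r2←0xcb
5: ✓ ADDVC  r3←0x58
6: · ADDGT
7: ✓ CMP  NZCV=0010
8: · MOVCC
9: · SUBLS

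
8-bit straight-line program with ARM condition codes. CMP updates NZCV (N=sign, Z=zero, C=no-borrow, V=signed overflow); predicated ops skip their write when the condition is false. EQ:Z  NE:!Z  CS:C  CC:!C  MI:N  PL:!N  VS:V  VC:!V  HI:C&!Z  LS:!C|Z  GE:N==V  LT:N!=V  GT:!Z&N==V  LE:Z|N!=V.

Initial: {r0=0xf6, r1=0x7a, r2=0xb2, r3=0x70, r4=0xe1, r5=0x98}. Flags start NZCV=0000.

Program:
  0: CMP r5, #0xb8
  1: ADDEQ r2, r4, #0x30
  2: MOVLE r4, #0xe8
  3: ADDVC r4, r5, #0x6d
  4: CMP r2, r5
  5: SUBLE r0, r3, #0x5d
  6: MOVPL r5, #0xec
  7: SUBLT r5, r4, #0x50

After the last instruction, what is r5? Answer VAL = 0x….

[0] flags=1000 → (cmp)
[1] flags=1000 EQ?F → skip
[2] flags=1000 LE?T → r4=0xe8
[3] flags=1000 VC?T → r4=0x05
[4] flags=0010 → (cmp)
[5] flags=0010 LE?F → skip
[6] flags=0010 PL?T → r5=0xec
[7] flags=0010 LT?F → skip

VAL = 0xec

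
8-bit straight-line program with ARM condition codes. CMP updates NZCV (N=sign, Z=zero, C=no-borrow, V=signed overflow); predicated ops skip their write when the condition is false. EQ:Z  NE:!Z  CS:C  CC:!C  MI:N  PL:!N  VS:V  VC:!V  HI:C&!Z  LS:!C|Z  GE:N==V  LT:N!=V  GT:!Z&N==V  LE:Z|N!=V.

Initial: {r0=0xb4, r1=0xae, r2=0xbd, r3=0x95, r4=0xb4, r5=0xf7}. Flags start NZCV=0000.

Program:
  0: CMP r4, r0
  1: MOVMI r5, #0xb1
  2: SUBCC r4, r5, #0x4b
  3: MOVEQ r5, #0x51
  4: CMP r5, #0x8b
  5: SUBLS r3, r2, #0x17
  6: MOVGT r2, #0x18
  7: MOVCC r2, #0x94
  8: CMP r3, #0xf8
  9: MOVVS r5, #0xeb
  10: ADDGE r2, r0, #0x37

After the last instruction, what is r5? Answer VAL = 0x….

[0] flags=0110 → (cmp)
[1] flags=0110 MI?F → skip
[2] flags=0110 CC?F → skip
[3] flags=0110 EQ?T → r5=0x51
[4] flags=1001 → (cmp)
[5] flags=1001 LS?T → r3=0xa6
[6] flags=1001 GT?T → r2=0x18
[7] flags=1001 CC?T → r2=0x94
[8] flags=1000 → (cmp)
[9] flags=1000 VS?F → skip
[10] flags=1000 GE?F → skip

VAL = 0x51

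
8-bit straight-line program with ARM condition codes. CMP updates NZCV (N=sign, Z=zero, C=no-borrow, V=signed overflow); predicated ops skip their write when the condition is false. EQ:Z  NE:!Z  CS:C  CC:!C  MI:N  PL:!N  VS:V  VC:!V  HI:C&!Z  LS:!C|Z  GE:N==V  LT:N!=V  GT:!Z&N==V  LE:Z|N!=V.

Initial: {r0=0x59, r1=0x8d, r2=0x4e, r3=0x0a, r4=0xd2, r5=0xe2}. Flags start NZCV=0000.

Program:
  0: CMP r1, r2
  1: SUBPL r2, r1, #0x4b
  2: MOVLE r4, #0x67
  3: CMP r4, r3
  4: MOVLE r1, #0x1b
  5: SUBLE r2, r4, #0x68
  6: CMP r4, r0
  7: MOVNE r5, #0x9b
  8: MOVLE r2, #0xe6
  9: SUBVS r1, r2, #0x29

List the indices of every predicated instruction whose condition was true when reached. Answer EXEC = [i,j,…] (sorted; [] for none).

[0] flags=0011 → (cmp)
[1] flags=0011 PL?T → r2=0x42
[2] flags=0011 LE?T → r4=0x67
[3] flags=0010 → (cmp)
[4] flags=0010 LE?F → skip
[5] flags=0010 LE?F → skip
[6] flags=0010 → (cmp)
[7] flags=0010 NE?T → r5=0x9b
[8] flags=0010 LE?F → skip
[9] flags=0010 VS?F → skip

EXEC = [1,2,7]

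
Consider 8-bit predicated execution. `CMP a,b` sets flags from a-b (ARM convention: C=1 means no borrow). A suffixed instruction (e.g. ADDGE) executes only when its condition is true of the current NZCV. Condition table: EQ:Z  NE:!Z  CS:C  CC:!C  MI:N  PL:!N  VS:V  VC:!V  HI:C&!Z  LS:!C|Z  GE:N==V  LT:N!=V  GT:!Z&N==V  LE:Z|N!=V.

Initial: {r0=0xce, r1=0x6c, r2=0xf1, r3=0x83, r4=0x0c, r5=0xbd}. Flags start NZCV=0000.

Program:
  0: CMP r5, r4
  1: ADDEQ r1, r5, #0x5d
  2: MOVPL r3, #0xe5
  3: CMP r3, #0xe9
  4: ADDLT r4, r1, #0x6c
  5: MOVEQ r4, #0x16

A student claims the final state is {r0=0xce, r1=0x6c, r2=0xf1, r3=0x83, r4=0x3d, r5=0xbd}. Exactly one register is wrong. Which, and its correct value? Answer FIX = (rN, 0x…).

FIX = (r4, 0xd8)

[0] flags=1010 → (cmp)
[1] flags=1010 EQ?F → skip
[2] flags=1010 PL?F → skip
[3] flags=1000 → (cmp)
[4] flags=1000 LT?T → r4=0xd8
[5] flags=1000 EQ?F → skip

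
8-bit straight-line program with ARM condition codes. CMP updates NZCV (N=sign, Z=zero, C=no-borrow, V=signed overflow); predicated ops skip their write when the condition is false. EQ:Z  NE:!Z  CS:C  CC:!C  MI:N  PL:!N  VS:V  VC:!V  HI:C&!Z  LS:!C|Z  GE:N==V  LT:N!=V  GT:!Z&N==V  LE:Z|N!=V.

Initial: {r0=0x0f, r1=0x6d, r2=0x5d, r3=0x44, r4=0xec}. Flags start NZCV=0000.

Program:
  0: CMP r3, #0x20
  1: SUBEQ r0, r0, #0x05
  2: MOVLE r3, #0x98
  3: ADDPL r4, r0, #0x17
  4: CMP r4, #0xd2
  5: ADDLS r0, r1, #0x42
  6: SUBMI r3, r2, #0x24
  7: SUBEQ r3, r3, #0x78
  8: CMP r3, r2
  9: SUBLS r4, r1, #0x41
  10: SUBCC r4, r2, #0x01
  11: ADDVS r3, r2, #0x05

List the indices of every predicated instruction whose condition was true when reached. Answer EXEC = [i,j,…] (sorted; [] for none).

EXEC = [3,5,9,10]

0: ✓ CMP  NZCV=0010
1: · SUBEQ
2: · MOVLE
3: ✓ ADDPL  r4←0x26
4: ✓ CMP  NZCV=0000
5: ✓ ADDLS  r0←0xaf
6: · SUBMI
7: · SUBEQ
8: ✓ CMP  NZCV=1000
9: ✓ SUBLS  r4←0x2c
10: ✓ SUBCC  r4←0x5c
11: · ADDVS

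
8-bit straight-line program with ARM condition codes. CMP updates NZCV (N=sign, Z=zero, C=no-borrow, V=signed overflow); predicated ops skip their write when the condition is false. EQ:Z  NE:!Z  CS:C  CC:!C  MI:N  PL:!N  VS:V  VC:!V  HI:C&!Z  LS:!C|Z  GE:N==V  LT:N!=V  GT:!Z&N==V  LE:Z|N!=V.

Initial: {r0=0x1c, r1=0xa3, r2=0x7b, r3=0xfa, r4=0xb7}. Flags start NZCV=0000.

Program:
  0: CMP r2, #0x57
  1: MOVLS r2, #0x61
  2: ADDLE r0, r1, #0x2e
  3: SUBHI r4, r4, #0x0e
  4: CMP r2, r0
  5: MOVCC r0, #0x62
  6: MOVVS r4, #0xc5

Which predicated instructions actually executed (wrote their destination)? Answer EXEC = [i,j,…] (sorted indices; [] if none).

EXEC = [3]

0: ✓ CMP  NZCV=0010
1: · MOVLS
2: · ADDLE
3: ✓ SUBHI  r4←0xa9
4: ✓ CMP  NZCV=0010
5: · MOVCC
6: · MOVVS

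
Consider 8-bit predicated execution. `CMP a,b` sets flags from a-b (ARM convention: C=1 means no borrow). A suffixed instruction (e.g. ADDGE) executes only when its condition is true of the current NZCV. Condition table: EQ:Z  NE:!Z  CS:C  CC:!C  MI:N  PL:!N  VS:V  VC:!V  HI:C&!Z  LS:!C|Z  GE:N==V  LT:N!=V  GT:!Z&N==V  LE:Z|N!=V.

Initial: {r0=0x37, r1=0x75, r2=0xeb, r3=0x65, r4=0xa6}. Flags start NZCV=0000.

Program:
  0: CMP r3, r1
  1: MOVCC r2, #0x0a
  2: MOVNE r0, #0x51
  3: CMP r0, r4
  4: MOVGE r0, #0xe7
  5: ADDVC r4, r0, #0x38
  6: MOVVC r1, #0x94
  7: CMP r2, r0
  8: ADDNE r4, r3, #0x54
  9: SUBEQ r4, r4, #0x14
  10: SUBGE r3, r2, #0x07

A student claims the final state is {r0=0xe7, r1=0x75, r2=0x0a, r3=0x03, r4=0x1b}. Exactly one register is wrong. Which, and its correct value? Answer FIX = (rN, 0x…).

FIX = (r4, 0xb9)

0: ✓ CMP  NZCV=1000
1: ✓ MOVCC  r2←0x0a
2: ✓ MOVNE  r0←0x51
3: ✓ CMP  NZCV=1001
4: ✓ MOVGE  r0←0xe7
5: · ADDVC
6: · MOVVC
7: ✓ CMP  NZCV=0000
8: ✓ ADDNE  r4←0xb9
9: · SUBEQ
10: ✓ SUBGE  r3←0x03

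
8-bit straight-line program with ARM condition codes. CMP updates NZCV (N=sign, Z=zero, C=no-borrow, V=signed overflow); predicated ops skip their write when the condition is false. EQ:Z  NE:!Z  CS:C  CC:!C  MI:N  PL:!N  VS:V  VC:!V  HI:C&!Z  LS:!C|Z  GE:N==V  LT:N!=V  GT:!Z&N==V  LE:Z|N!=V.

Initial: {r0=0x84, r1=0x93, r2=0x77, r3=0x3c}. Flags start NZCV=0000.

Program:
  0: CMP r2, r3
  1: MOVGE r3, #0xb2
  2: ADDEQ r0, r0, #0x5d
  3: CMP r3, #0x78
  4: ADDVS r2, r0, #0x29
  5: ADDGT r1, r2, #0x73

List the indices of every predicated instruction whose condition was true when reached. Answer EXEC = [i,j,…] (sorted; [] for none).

[0] flags=0010 → (cmp)
[1] flags=0010 GE?T → r3=0xb2
[2] flags=0010 EQ?F → skip
[3] flags=0011 → (cmp)
[4] flags=0011 VS?T → r2=0xad
[5] flags=0011 GT?F → skip

EXEC = [1,4]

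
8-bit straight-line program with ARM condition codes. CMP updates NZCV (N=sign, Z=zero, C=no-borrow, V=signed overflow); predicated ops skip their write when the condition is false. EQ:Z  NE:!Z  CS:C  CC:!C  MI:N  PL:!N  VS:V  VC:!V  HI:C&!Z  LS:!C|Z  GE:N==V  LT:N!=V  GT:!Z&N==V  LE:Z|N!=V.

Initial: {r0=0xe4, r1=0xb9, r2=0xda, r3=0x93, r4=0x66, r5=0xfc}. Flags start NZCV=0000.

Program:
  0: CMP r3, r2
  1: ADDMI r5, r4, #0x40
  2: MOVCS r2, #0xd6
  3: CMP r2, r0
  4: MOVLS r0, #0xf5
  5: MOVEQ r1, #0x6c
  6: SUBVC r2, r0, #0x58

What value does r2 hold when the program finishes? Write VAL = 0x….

0: ✓ CMP  NZCV=1000
1: ✓ ADDMI  r5←0xa6
2: · MOVCS
3: ✓ CMP  NZCV=1000
4: ✓ MOVLS  r0←0xf5
5: · MOVEQ
6: ✓ SUBVC  r2←0x9d

VAL = 0x9d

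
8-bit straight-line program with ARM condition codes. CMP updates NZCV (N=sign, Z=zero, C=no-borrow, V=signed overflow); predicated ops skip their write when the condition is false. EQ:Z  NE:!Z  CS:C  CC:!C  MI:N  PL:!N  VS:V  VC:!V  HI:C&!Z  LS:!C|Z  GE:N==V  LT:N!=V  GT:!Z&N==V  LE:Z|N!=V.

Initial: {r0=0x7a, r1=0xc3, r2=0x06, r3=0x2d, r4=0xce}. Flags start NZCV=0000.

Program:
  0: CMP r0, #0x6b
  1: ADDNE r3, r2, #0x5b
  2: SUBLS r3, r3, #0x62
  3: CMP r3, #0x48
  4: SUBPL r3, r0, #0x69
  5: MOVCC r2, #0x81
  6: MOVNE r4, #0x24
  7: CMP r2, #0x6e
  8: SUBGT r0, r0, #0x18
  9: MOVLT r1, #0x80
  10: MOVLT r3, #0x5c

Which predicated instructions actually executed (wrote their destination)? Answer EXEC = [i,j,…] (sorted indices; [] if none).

0: ✓ CMP  NZCV=0010
1: ✓ ADDNE  r3←0x61
2: · SUBLS
3: ✓ CMP  NZCV=0010
4: ✓ SUBPL  r3←0x11
5: · MOVCC
6: ✓ MOVNE  r4←0x24
7: ✓ CMP  NZCV=1000
8: · SUBGT
9: ✓ MOVLT  r1←0x80
10: ✓ MOVLT  r3←0x5c

EXEC = [1,4,6,9,10]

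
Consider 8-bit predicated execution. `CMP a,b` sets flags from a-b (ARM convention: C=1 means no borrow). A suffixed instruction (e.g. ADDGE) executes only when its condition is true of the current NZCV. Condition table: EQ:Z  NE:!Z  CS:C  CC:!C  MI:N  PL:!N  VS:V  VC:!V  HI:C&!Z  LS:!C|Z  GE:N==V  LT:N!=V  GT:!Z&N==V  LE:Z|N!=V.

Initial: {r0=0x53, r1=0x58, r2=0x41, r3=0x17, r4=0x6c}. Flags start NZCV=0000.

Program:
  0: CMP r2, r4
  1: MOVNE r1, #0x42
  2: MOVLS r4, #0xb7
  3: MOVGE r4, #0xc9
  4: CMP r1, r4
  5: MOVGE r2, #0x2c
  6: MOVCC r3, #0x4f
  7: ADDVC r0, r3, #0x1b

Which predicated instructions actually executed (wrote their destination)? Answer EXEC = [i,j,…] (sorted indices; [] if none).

EXEC = [1,2,5,6]

0: ✓ CMP  NZCV=1000
1: ✓ MOVNE  r1←0x42
2: ✓ MOVLS  r4←0xb7
3: · MOVGE
4: ✓ CMP  NZCV=1001
5: ✓ MOVGE  r2←0x2c
6: ✓ MOVCC  r3←0x4f
7: · ADDVC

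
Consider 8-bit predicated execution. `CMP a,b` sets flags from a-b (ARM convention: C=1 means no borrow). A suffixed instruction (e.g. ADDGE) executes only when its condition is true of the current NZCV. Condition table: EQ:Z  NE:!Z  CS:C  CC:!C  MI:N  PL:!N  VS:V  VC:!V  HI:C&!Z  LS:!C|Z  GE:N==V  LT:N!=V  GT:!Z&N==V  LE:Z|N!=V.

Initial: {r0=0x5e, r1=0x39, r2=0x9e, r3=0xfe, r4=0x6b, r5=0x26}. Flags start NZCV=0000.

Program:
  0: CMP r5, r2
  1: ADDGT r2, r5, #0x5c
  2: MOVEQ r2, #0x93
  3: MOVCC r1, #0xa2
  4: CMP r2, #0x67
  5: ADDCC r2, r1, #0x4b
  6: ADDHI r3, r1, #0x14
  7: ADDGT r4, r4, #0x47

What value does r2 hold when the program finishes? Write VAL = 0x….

VAL = 0x82

[0] flags=1001 → (cmp)
[1] flags=1001 GT?T → r2=0x82
[2] flags=1001 EQ?F → skip
[3] flags=1001 CC?T → r1=0xa2
[4] flags=0011 → (cmp)
[5] flags=0011 CC?F → skip
[6] flags=0011 HI?T → r3=0xb6
[7] flags=0011 GT?F → skip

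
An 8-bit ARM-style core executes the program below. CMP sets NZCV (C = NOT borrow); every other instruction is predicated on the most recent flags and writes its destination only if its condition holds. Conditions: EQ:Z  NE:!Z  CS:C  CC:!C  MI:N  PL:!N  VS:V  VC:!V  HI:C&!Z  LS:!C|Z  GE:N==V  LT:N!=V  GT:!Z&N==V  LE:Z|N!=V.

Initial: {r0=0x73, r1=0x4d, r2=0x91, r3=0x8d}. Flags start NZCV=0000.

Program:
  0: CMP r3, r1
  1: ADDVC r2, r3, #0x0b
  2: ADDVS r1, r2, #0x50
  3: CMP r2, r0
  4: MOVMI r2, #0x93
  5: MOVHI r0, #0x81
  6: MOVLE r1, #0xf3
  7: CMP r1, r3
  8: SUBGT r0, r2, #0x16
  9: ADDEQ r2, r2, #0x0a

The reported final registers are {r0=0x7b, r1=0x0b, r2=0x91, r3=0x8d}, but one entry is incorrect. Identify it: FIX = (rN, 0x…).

FIX = (r1, 0xf3)

[0] flags=0011 → (cmp)
[1] flags=0011 VC?F → skip
[2] flags=0011 VS?T → r1=0xe1
[3] flags=0011 → (cmp)
[4] flags=0011 MI?F → skip
[5] flags=0011 HI?T → r0=0x81
[6] flags=0011 LE?T → r1=0xf3
[7] flags=0010 → (cmp)
[8] flags=0010 GT?T → r0=0x7b
[9] flags=0010 EQ?F → skip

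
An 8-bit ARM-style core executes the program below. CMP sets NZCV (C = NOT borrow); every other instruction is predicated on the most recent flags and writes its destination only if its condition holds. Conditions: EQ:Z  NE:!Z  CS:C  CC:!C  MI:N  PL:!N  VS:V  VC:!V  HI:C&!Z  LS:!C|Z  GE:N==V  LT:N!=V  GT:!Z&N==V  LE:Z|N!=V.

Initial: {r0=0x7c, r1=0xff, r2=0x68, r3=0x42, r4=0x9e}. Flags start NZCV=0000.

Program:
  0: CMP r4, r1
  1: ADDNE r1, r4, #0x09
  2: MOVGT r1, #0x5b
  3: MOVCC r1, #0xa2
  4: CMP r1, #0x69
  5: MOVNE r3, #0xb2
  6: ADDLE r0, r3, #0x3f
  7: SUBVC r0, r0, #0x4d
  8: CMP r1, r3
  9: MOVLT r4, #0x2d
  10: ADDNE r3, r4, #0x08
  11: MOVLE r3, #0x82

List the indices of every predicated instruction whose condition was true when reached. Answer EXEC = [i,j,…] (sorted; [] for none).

0: ✓ CMP  NZCV=1000
1: ✓ ADDNE  r1←0xa7
2: · MOVGT
3: ✓ MOVCC  r1←0xa2
4: ✓ CMP  NZCV=0011
5: ✓ MOVNE  r3←0xb2
6: ✓ ADDLE  r0←0xf1
7: · SUBVC
8: ✓ CMP  NZCV=1000
9: ✓ MOVLT  r4←0x2d
10: ✓ ADDNE  r3←0x35
11: ✓ MOVLE  r3←0x82

EXEC = [1,3,5,6,9,10,11]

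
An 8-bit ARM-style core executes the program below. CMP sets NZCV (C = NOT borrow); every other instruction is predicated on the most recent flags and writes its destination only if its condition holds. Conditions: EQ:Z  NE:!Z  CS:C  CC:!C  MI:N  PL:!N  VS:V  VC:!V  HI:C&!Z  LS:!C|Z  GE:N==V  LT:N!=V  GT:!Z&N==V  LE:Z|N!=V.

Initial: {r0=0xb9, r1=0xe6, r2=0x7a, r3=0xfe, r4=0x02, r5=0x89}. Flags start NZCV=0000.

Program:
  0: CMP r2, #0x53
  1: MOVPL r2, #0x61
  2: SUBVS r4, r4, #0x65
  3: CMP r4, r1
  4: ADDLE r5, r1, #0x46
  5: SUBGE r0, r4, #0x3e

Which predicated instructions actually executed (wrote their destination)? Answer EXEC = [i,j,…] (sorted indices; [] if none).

0: ✓ CMP  NZCV=0010
1: ✓ MOVPL  r2←0x61
2: · SUBVS
3: ✓ CMP  NZCV=0000
4: · ADDLE
5: ✓ SUBGE  r0←0xc4

EXEC = [1,5]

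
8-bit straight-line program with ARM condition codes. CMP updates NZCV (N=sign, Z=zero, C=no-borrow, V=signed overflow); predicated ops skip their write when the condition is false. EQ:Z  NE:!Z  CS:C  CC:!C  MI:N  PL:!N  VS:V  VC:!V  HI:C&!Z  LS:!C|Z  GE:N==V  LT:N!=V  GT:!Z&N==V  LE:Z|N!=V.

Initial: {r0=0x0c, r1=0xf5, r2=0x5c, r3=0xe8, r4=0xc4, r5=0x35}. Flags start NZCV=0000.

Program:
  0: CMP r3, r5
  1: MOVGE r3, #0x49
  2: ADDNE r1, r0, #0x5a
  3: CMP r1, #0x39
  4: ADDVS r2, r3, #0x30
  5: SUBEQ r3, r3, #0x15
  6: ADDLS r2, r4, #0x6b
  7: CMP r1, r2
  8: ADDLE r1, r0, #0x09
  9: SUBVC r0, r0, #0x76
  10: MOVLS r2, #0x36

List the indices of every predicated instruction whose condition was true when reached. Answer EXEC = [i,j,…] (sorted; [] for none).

0: ✓ CMP  NZCV=1010
1: · MOVGE
2: ✓ ADDNE  r1←0x66
3: ✓ CMP  NZCV=0010
4: · ADDVS
5: · SUBEQ
6: · ADDLS
7: ✓ CMP  NZCV=0010
8: · ADDLE
9: ✓ SUBVC  r0←0x96
10: · MOVLS

EXEC = [2,9]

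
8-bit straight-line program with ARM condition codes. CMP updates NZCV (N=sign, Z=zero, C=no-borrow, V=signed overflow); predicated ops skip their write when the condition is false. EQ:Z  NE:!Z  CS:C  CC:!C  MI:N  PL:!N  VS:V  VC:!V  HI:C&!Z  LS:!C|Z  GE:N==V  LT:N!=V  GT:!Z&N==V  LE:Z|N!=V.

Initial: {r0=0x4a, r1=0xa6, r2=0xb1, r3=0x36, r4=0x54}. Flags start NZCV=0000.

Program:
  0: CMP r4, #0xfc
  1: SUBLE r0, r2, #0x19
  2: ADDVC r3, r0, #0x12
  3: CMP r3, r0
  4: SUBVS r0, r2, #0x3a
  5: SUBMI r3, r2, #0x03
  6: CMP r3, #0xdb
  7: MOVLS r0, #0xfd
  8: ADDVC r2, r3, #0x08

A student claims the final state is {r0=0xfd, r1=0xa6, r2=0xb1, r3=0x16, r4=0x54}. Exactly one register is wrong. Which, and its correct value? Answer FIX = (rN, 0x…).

FIX = (r3, 0x5c)

0: ✓ CMP  NZCV=0000
1: · SUBLE
2: ✓ ADDVC  r3←0x5c
3: ✓ CMP  NZCV=0010
4: · SUBVS
5: · SUBMI
6: ✓ CMP  NZCV=1001
7: ✓ MOVLS  r0←0xfd
8: · ADDVC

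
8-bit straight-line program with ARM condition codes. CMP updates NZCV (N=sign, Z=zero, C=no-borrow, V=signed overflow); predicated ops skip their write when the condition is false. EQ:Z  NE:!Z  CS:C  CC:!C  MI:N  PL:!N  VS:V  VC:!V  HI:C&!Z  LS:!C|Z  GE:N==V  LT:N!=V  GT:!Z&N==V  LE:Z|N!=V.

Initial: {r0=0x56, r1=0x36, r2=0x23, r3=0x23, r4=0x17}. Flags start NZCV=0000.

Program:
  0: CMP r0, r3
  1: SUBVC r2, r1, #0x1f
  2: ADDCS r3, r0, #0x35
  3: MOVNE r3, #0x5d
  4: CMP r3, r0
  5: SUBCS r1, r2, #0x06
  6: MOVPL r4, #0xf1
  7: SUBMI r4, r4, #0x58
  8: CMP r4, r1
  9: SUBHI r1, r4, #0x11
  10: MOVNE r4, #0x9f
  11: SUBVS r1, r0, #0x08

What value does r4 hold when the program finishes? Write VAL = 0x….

[0] flags=0010 → (cmp)
[1] flags=0010 VC?T → r2=0x17
[2] flags=0010 CS?T → r3=0x8b
[3] flags=0010 NE?T → r3=0x5d
[4] flags=0010 → (cmp)
[5] flags=0010 CS?T → r1=0x11
[6] flags=0010 PL?T → r4=0xf1
[7] flags=0010 MI?F → skip
[8] flags=1010 → (cmp)
[9] flags=1010 HI?T → r1=0xe0
[10] flags=1010 NE?T → r4=0x9f
[11] flags=1010 VS?F → skip

VAL = 0x9f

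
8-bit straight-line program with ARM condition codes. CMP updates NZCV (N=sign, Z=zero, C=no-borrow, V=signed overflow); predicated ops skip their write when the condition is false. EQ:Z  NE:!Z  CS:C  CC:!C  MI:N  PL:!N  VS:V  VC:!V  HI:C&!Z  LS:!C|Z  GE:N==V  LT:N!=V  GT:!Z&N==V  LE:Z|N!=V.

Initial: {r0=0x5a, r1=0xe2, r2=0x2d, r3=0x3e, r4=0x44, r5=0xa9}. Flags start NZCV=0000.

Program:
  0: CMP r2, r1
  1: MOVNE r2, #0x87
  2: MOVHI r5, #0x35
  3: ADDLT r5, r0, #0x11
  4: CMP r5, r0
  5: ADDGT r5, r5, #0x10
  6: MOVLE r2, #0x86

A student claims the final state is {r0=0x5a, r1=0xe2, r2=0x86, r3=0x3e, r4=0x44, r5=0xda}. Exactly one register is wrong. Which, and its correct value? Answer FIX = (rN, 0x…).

0: ✓ CMP  NZCV=0000
1: ✓ MOVNE  r2←0x87
2: · MOVHI
3: · ADDLT
4: ✓ CMP  NZCV=0011
5: · ADDGT
6: ✓ MOVLE  r2←0x86

FIX = (r5, 0xa9)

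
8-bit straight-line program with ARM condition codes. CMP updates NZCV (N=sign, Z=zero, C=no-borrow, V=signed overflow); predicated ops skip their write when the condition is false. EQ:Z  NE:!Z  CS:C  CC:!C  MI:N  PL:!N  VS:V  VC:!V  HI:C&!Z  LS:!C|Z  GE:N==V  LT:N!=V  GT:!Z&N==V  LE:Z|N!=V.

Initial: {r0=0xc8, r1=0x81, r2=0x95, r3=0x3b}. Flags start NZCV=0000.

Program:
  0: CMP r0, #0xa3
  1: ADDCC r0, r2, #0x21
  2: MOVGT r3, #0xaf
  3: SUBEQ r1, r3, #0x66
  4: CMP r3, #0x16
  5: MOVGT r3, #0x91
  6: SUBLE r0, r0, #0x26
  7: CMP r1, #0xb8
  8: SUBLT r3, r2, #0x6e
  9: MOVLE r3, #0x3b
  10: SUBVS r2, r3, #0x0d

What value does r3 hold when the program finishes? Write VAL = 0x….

VAL = 0x3b

0: ✓ CMP  NZCV=0010
1: · ADDCC
2: ✓ MOVGT  r3←0xaf
3: · SUBEQ
4: ✓ CMP  NZCV=1010
5: · MOVGT
6: ✓ SUBLE  r0←0xa2
7: ✓ CMP  NZCV=1000
8: ✓ SUBLT  r3←0x27
9: ✓ MOVLE  r3←0x3b
10: · SUBVS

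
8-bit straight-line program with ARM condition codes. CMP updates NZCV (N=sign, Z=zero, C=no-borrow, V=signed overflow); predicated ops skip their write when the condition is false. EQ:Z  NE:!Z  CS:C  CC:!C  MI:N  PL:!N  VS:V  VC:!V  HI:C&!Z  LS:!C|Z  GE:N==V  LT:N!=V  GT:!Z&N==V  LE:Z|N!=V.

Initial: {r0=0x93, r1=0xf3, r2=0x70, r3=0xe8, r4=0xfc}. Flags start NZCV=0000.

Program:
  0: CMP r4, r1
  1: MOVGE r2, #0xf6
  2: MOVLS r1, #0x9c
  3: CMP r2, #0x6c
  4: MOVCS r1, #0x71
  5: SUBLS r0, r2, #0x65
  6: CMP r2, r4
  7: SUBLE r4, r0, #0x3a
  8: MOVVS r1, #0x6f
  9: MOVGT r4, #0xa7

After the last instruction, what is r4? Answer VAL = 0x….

[0] flags=0010 → (cmp)
[1] flags=0010 GE?T → r2=0xf6
[2] flags=0010 LS?F → skip
[3] flags=1010 → (cmp)
[4] flags=1010 CS?T → r1=0x71
[5] flags=1010 LS?F → skip
[6] flags=1000 → (cmp)
[7] flags=1000 LE?T → r4=0x59
[8] flags=1000 VS?F → skip
[9] flags=1000 GT?F → skip

VAL = 0x59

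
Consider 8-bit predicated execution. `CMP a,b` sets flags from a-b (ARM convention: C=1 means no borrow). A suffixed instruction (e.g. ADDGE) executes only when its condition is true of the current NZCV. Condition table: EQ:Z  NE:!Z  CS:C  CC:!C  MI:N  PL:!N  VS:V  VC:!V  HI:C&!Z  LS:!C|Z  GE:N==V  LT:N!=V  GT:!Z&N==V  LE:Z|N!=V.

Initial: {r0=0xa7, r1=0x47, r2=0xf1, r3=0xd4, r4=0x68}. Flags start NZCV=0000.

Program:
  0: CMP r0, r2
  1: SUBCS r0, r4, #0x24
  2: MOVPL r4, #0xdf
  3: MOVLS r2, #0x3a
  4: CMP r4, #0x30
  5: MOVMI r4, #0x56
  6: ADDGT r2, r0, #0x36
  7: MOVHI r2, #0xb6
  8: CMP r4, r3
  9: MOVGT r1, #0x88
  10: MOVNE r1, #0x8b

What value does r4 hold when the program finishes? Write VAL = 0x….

VAL = 0x68

[0] flags=1000 → (cmp)
[1] flags=1000 CS?F → skip
[2] flags=1000 PL?F → skip
[3] flags=1000 LS?T → r2=0x3a
[4] flags=0010 → (cmp)
[5] flags=0010 MI?F → skip
[6] flags=0010 GT?T → r2=0xdd
[7] flags=0010 HI?T → r2=0xb6
[8] flags=1001 → (cmp)
[9] flags=1001 GT?T → r1=0x88
[10] flags=1001 NE?T → r1=0x8b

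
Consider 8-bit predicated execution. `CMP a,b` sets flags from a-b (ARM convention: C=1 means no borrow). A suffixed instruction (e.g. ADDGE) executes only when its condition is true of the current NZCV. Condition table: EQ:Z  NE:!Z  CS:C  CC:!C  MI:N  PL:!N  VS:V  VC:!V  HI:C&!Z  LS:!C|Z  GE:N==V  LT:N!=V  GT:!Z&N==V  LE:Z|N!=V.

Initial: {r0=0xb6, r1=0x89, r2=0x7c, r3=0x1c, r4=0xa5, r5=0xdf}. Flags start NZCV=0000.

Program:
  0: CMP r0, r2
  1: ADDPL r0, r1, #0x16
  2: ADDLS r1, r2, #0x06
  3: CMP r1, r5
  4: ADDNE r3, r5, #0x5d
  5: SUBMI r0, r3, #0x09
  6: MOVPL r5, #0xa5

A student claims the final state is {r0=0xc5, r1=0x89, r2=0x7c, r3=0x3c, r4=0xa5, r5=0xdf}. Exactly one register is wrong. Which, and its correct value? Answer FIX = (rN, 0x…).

[0] flags=0011 → (cmp)
[1] flags=0011 PL?T → r0=0x9f
[2] flags=0011 LS?F → skip
[3] flags=1000 → (cmp)
[4] flags=1000 NE?T → r3=0x3c
[5] flags=1000 MI?T → r0=0x33
[6] flags=1000 PL?F → skip

FIX = (r0, 0x33)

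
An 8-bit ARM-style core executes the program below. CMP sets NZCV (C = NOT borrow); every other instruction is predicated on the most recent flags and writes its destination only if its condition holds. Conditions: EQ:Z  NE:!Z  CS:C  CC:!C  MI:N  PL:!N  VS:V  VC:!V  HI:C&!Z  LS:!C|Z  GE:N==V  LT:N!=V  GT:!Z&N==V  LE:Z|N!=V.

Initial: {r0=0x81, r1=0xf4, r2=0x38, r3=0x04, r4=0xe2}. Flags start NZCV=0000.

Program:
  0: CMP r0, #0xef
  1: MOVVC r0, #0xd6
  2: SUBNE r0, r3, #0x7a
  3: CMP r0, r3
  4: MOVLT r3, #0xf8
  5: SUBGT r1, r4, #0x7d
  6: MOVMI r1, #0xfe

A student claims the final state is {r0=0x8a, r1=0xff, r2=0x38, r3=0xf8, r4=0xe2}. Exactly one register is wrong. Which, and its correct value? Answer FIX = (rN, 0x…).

FIX = (r1, 0xfe)

[0] flags=1000 → (cmp)
[1] flags=1000 VC?T → r0=0xd6
[2] flags=1000 NE?T → r0=0x8a
[3] flags=1010 → (cmp)
[4] flags=1010 LT?T → r3=0xf8
[5] flags=1010 GT?F → skip
[6] flags=1010 MI?T → r1=0xfe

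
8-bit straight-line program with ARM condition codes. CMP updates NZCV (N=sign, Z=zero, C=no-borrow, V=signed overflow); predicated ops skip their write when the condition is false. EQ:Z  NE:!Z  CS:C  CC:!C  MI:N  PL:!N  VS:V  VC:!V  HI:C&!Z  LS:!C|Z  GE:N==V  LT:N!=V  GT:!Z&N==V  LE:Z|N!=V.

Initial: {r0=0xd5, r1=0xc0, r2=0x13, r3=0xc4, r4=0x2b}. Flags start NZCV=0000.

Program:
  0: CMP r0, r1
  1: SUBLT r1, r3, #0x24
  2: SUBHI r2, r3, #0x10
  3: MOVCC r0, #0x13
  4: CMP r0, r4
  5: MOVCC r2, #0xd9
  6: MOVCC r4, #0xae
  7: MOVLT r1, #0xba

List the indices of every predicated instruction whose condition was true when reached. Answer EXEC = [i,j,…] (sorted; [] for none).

EXEC = [2,7]

0: ✓ CMP  NZCV=0010
1: · SUBLT
2: ✓ SUBHI  r2←0xb4
3: · MOVCC
4: ✓ CMP  NZCV=1010
5: · MOVCC
6: · MOVCC
7: ✓ MOVLT  r1←0xba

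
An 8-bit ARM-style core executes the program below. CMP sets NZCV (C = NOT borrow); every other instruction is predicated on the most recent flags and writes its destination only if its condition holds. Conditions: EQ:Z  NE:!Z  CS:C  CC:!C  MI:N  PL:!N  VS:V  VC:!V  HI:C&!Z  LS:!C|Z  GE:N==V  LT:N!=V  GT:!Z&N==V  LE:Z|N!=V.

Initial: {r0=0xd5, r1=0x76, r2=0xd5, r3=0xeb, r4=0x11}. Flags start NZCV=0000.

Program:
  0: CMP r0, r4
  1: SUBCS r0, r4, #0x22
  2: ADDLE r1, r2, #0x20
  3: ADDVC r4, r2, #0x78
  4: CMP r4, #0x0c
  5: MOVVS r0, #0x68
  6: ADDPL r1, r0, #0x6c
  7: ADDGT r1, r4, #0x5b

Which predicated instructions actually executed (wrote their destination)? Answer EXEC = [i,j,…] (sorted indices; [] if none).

0: ✓ CMP  NZCV=1010
1: ✓ SUBCS  r0←0xef
2: ✓ ADDLE  r1←0xf5
3: ✓ ADDVC  r4←0x4d
4: ✓ CMP  NZCV=0010
5: · MOVVS
6: ✓ ADDPL  r1←0x5b
7: ✓ ADDGT  r1←0xa8

EXEC = [1,2,3,6,7]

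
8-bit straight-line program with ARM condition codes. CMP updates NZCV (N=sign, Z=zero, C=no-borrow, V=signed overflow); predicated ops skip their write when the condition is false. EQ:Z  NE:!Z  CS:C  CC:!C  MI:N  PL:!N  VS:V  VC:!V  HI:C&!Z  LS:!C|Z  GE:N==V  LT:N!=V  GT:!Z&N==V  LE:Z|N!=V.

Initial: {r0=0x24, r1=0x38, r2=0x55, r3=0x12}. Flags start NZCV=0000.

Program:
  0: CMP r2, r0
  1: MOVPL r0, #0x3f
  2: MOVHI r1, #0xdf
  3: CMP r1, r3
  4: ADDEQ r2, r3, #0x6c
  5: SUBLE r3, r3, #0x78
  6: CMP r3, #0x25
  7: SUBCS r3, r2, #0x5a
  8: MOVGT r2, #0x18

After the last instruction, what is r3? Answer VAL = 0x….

0: ✓ CMP  NZCV=0010
1: ✓ MOVPL  r0←0x3f
2: ✓ MOVHI  r1←0xdf
3: ✓ CMP  NZCV=1010
4: · ADDEQ
5: ✓ SUBLE  r3←0x9a
6: ✓ CMP  NZCV=0011
7: ✓ SUBCS  r3←0xfb
8: · MOVGT

VAL = 0xfb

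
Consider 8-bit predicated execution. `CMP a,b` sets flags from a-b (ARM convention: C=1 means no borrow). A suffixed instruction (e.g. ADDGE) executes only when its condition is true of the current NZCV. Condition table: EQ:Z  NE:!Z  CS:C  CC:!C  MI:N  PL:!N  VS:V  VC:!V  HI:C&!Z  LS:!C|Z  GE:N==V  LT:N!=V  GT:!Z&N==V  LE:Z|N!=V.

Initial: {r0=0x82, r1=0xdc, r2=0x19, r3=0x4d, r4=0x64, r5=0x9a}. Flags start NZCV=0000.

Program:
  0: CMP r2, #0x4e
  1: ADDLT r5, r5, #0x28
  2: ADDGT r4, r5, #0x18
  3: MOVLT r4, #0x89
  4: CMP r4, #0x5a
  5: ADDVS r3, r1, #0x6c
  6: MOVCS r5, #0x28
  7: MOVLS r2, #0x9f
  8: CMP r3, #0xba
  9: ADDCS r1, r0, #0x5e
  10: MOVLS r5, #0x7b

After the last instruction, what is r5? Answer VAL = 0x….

VAL = 0x7b

0: ✓ CMP  NZCV=1000
1: ✓ ADDLT  r5←0xc2
2: · ADDGT
3: ✓ MOVLT  r4←0x89
4: ✓ CMP  NZCV=0011
5: ✓ ADDVS  r3←0x48
6: ✓ MOVCS  r5←0x28
7: · MOVLS
8: ✓ CMP  NZCV=1001
9: · ADDCS
10: ✓ MOVLS  r5←0x7b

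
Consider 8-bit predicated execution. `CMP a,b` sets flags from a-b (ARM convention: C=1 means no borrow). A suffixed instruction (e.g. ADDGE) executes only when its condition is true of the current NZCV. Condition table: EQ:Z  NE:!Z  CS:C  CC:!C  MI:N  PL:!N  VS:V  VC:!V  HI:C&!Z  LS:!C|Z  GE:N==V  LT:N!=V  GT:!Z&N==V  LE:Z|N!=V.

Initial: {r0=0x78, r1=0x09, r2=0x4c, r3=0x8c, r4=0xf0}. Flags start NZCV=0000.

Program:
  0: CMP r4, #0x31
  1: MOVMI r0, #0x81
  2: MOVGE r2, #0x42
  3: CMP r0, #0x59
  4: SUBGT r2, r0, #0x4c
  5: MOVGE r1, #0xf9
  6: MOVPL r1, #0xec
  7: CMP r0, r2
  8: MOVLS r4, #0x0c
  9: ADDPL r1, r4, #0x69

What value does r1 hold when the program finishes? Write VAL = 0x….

[0] flags=1010 → (cmp)
[1] flags=1010 MI?T → r0=0x81
[2] flags=1010 GE?F → skip
[3] flags=0011 → (cmp)
[4] flags=0011 GT?F → skip
[5] flags=0011 GE?F → skip
[6] flags=0011 PL?T → r1=0xec
[7] flags=0011 → (cmp)
[8] flags=0011 LS?F → skip
[9] flags=0011 PL?T → r1=0x59

VAL = 0x59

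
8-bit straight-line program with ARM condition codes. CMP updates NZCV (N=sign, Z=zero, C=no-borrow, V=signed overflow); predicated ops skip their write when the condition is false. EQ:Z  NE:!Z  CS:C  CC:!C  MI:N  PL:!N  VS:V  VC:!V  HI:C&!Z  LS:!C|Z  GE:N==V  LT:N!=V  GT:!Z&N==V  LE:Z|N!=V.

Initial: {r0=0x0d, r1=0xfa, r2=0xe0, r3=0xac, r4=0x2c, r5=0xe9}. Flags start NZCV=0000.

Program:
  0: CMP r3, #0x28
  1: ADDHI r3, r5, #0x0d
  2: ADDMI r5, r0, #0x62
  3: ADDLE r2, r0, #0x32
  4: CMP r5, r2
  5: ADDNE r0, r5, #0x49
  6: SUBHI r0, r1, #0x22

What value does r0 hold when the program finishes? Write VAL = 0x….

VAL = 0xd8

[0] flags=1010 → (cmp)
[1] flags=1010 HI?T → r3=0xf6
[2] flags=1010 MI?T → r5=0x6f
[3] flags=1010 LE?T → r2=0x3f
[4] flags=0010 → (cmp)
[5] flags=0010 NE?T → r0=0xb8
[6] flags=0010 HI?T → r0=0xd8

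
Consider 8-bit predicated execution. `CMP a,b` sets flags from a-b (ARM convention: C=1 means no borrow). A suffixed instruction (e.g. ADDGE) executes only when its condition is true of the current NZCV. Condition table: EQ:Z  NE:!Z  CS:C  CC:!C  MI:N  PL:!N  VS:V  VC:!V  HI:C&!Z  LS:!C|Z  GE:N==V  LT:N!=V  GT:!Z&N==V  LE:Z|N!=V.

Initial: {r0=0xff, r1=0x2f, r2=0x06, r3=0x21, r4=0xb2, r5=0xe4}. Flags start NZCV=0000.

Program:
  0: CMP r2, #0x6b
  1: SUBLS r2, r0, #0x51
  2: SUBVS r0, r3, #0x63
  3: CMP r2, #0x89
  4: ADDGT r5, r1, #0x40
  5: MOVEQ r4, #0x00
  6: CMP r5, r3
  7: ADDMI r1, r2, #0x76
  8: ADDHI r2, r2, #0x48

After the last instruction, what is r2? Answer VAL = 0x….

VAL = 0xf6

0: ✓ CMP  NZCV=1000
1: ✓ SUBLS  r2←0xae
2: · SUBVS
3: ✓ CMP  NZCV=0010
4: ✓ ADDGT  r5←0x6f
5: · MOVEQ
6: ✓ CMP  NZCV=0010
7: · ADDMI
8: ✓ ADDHI  r2←0xf6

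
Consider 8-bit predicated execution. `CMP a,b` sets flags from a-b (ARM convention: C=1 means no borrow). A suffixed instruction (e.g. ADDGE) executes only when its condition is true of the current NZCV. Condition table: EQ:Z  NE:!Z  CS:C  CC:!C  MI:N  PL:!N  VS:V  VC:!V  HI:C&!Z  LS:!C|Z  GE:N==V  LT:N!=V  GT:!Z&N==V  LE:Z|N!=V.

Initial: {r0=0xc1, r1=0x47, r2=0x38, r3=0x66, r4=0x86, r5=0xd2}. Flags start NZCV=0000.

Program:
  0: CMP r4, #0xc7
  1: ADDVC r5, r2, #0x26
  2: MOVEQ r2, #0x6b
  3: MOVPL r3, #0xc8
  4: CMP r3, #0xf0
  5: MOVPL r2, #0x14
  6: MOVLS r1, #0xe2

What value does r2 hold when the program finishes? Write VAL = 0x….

VAL = 0x14

0: ✓ CMP  NZCV=1000
1: ✓ ADDVC  r5←0x5e
2: · MOVEQ
3: · MOVPL
4: ✓ CMP  NZCV=0000
5: ✓ MOVPL  r2←0x14
6: ✓ MOVLS  r1←0xe2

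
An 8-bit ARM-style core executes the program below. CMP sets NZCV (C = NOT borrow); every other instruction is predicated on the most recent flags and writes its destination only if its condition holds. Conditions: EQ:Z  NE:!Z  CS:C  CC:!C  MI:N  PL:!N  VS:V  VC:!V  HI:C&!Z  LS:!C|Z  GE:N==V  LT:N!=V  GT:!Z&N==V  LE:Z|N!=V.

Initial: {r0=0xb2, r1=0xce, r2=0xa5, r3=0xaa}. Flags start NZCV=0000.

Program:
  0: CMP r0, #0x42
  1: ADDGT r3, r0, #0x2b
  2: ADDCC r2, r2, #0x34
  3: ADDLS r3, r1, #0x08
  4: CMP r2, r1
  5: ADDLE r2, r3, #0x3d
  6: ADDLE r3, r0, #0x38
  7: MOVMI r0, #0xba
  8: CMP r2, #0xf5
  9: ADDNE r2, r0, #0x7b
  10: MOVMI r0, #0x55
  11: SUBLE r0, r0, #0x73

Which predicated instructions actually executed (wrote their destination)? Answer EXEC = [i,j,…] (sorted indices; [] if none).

EXEC = [5,6,7,9,10,11]

0: ✓ CMP  NZCV=0011
1: · ADDGT
2: · ADDCC
3: · ADDLS
4: ✓ CMP  NZCV=1000
5: ✓ ADDLE  r2←0xe7
6: ✓ ADDLE  r3←0xea
7: ✓ MOVMI  r0←0xba
8: ✓ CMP  NZCV=1000
9: ✓ ADDNE  r2←0x35
10: ✓ MOVMI  r0←0x55
11: ✓ SUBLE  r0←0xe2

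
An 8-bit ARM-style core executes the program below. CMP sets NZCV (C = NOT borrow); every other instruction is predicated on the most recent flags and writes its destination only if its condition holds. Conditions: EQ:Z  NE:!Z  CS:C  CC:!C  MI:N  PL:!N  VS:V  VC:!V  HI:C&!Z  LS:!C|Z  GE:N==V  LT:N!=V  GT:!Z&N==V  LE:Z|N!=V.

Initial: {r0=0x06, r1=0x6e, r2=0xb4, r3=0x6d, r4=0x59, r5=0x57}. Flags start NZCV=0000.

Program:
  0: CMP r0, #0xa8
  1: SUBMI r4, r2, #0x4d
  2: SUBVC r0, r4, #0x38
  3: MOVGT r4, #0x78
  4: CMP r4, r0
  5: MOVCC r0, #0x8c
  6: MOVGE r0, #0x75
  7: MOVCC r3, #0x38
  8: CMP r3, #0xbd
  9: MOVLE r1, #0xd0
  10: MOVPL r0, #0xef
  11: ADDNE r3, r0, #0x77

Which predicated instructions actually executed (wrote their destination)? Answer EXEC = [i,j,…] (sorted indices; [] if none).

EXEC = [2,3,6,11]

[0] flags=0000 → (cmp)
[1] flags=0000 MI?F → skip
[2] flags=0000 VC?T → r0=0x21
[3] flags=0000 GT?T → r4=0x78
[4] flags=0010 → (cmp)
[5] flags=0010 CC?F → skip
[6] flags=0010 GE?T → r0=0x75
[7] flags=0010 CC?F → skip
[8] flags=1001 → (cmp)
[9] flags=1001 LE?F → skip
[10] flags=1001 PL?F → skip
[11] flags=1001 NE?T → r3=0xec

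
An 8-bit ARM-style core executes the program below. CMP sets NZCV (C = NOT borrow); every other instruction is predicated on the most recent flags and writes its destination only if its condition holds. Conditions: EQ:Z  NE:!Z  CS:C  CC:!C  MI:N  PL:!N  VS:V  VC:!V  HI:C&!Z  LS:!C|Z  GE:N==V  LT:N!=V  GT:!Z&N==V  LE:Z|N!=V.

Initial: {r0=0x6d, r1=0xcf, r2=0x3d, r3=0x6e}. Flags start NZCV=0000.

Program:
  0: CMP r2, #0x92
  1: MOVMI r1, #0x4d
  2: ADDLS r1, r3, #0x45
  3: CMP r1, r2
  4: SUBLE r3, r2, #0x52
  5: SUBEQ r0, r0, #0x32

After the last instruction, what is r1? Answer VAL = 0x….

VAL = 0xb3

[0] flags=1001 → (cmp)
[1] flags=1001 MI?T → r1=0x4d
[2] flags=1001 LS?T → r1=0xb3
[3] flags=0011 → (cmp)
[4] flags=0011 LE?T → r3=0xeb
[5] flags=0011 EQ?F → skip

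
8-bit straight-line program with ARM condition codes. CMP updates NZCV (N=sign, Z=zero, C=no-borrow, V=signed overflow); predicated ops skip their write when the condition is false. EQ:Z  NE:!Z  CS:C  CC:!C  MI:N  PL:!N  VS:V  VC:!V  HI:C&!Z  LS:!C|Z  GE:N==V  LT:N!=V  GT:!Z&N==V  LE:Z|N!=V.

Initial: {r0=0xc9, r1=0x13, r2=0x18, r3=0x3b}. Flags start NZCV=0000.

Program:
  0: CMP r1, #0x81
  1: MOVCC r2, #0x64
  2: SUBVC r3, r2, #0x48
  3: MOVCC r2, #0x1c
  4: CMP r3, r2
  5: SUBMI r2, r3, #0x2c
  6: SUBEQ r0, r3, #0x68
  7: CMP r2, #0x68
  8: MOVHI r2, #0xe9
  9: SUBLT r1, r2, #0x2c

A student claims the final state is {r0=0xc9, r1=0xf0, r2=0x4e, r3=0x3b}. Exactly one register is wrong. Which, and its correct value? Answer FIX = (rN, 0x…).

[0] flags=1001 → (cmp)
[1] flags=1001 CC?T → r2=0x64
[2] flags=1001 VC?F → skip
[3] flags=1001 CC?T → r2=0x1c
[4] flags=0010 → (cmp)
[5] flags=0010 MI?F → skip
[6] flags=0010 EQ?F → skip
[7] flags=1000 → (cmp)
[8] flags=1000 HI?F → skip
[9] flags=1000 LT?T → r1=0xf0

FIX = (r2, 0x1c)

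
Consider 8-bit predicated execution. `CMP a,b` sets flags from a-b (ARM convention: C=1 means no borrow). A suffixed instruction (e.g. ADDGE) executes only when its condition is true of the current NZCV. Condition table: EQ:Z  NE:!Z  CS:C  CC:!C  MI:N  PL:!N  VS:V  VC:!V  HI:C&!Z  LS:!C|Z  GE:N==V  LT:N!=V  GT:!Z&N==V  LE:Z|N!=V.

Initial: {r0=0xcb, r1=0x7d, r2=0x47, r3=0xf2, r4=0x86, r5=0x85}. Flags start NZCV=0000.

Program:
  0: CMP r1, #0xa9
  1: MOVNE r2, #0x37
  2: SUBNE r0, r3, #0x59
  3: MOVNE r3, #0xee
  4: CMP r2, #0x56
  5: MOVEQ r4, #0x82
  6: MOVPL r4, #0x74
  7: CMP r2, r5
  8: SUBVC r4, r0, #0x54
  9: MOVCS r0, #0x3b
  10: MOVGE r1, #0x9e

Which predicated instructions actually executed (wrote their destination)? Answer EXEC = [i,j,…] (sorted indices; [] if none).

EXEC = [1,2,3,10]

0: ✓ CMP  NZCV=1001
1: ✓ MOVNE  r2←0x37
2: ✓ SUBNE  r0←0x99
3: ✓ MOVNE  r3←0xee
4: ✓ CMP  NZCV=1000
5: · MOVEQ
6: · MOVPL
7: ✓ CMP  NZCV=1001
8: · SUBVC
9: · MOVCS
10: ✓ MOVGE  r1←0x9e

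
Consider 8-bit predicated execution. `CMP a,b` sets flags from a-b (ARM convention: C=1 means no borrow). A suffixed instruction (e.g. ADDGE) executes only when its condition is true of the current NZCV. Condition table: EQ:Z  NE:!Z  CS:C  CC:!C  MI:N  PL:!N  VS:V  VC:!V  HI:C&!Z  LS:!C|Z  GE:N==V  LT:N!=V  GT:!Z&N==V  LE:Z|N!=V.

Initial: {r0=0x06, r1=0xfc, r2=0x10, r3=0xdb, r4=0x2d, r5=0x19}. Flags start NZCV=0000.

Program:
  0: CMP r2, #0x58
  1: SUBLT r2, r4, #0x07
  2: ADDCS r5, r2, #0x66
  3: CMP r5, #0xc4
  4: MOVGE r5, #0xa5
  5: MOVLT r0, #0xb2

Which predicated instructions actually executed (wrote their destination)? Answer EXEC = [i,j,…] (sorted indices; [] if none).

0: ✓ CMP  NZCV=1000
1: ✓ SUBLT  r2←0x26
2: · ADDCS
3: ✓ CMP  NZCV=0000
4: ✓ MOVGE  r5←0xa5
5: · MOVLT

EXEC = [1,4]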